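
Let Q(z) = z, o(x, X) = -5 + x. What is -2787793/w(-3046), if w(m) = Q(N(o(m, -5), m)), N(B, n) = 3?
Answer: -2787793/3 ≈ -9.2926e+5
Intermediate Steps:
w(m) = 3
-2787793/w(-3046) = -2787793/3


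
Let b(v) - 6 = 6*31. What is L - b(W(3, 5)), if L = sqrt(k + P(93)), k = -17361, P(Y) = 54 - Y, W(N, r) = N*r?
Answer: -192 + 10*I*sqrt(174) ≈ -192.0 + 131.91*I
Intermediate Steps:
b(v) = 192 (b(v) = 6 + 6*31 = 6 + 186 = 192)
L = 10*I*sqrt(174) (L = sqrt(-17361 + (54 - 1*93)) = sqrt(-17361 + (54 - 93)) = sqrt(-17361 - 39) = sqrt(-17400) = 10*I*sqrt(174) ≈ 131.91*I)
L - b(W(3, 5)) = 10*I*sqrt(174) - 1*192 = 10*I*sqrt(174) - 192 = -192 + 10*I*sqrt(174)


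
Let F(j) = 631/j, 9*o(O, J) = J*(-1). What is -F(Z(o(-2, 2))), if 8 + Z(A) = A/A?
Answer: 631/7 ≈ 90.143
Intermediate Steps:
o(O, J) = -J/9 (o(O, J) = (J*(-1))/9 = (-J)/9 = -J/9)
Z(A) = -7 (Z(A) = -8 + A/A = -8 + 1 = -7)
-F(Z(o(-2, 2))) = -631/(-7) = -631*(-1)/7 = -1*(-631/7) = 631/7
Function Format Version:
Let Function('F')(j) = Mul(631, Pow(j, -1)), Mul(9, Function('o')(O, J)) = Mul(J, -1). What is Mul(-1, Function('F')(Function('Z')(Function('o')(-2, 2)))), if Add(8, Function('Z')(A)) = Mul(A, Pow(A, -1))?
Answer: Rational(631, 7) ≈ 90.143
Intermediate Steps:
Function('o')(O, J) = Mul(Rational(-1, 9), J) (Function('o')(O, J) = Mul(Rational(1, 9), Mul(J, -1)) = Mul(Rational(1, 9), Mul(-1, J)) = Mul(Rational(-1, 9), J))
Function('Z')(A) = -7 (Function('Z')(A) = Add(-8, Mul(A, Pow(A, -1))) = Add(-8, 1) = -7)
Mul(-1, Function('F')(Function('Z')(Function('o')(-2, 2)))) = Mul(-1, Mul(631, Pow(-7, -1))) = Mul(-1, Mul(631, Rational(-1, 7))) = Mul(-1, Rational(-631, 7)) = Rational(631, 7)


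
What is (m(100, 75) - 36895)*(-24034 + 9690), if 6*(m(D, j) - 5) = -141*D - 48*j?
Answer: 571464960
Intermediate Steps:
m(D, j) = 5 - 8*j - 47*D/2 (m(D, j) = 5 + (-141*D - 48*j)/6 = 5 + (-8*j - 47*D/2) = 5 - 8*j - 47*D/2)
(m(100, 75) - 36895)*(-24034 + 9690) = ((5 - 8*75 - 47/2*100) - 36895)*(-24034 + 9690) = ((5 - 600 - 2350) - 36895)*(-14344) = (-2945 - 36895)*(-14344) = -39840*(-14344) = 571464960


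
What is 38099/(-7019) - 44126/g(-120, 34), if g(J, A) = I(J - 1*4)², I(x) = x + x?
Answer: -1326480645/215848288 ≈ -6.1454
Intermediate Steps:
I(x) = 2*x
g(J, A) = (-8 + 2*J)² (g(J, A) = (2*(J - 1*4))² = (2*(J - 4))² = (2*(-4 + J))² = (-8 + 2*J)²)
38099/(-7019) - 44126/g(-120, 34) = 38099/(-7019) - 44126*1/(4*(-4 - 120)²) = 38099*(-1/7019) - 44126/(4*(-124)²) = -38099/7019 - 44126/(4*15376) = -38099/7019 - 44126/61504 = -38099/7019 - 44126*1/61504 = -38099/7019 - 22063/30752 = -1326480645/215848288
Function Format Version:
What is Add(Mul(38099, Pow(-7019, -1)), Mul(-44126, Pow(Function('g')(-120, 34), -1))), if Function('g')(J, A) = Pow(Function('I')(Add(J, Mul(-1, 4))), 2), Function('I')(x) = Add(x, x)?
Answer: Rational(-1326480645, 215848288) ≈ -6.1454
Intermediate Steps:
Function('I')(x) = Mul(2, x)
Function('g')(J, A) = Pow(Add(-8, Mul(2, J)), 2) (Function('g')(J, A) = Pow(Mul(2, Add(J, Mul(-1, 4))), 2) = Pow(Mul(2, Add(J, -4)), 2) = Pow(Mul(2, Add(-4, J)), 2) = Pow(Add(-8, Mul(2, J)), 2))
Add(Mul(38099, Pow(-7019, -1)), Mul(-44126, Pow(Function('g')(-120, 34), -1))) = Add(Mul(38099, Pow(-7019, -1)), Mul(-44126, Pow(Mul(4, Pow(Add(-4, -120), 2)), -1))) = Add(Mul(38099, Rational(-1, 7019)), Mul(-44126, Pow(Mul(4, Pow(-124, 2)), -1))) = Add(Rational(-38099, 7019), Mul(-44126, Pow(Mul(4, 15376), -1))) = Add(Rational(-38099, 7019), Mul(-44126, Pow(61504, -1))) = Add(Rational(-38099, 7019), Mul(-44126, Rational(1, 61504))) = Add(Rational(-38099, 7019), Rational(-22063, 30752)) = Rational(-1326480645, 215848288)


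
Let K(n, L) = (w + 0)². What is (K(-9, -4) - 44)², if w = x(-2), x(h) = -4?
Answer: 784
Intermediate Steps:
w = -4
K(n, L) = 16 (K(n, L) = (-4 + 0)² = (-4)² = 16)
(K(-9, -4) - 44)² = (16 - 44)² = (-28)² = 784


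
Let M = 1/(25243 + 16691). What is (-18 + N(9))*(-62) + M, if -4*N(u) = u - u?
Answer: 46798345/41934 ≈ 1116.0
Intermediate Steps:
N(u) = 0 (N(u) = -(u - u)/4 = -1/4*0 = 0)
M = 1/41934 ≈ 2.3847e-5
(-18 + N(9))*(-62) + M = (-18 + 0)*(-62) + 1/41934 = -18*(-62) + 1/41934 = 1116 + 1/41934 = 46798345/41934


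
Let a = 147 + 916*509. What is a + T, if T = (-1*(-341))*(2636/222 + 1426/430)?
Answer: 11254038148/23865 ≈ 4.7157e+5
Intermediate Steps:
a = 466391 (a = 147 + 466244 = 466391)
T = 123616933/23865 (T = 341*(2636*(1/222) + 1426*(1/430)) = 341*(1318/111 + 713/215) = 341*(362513/23865) = 123616933/23865 ≈ 5179.8)
a + T = 466391 + 123616933/23865 = 11254038148/23865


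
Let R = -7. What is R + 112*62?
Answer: 6937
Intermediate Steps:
R + 112*62 = -7 + 112*62 = -7 + 6944 = 6937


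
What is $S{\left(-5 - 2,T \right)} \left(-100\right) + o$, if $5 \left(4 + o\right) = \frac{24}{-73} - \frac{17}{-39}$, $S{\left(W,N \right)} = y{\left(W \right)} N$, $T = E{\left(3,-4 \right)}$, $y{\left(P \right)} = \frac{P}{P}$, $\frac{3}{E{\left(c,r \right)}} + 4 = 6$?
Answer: $- \frac{438377}{2847} \approx -153.98$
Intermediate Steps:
$E{\left(c,r \right)} = \frac{3}{2}$ ($E{\left(c,r \right)} = \frac{3}{-4 + 6} = \frac{3}{2}$)
$y{\left(P \right)} = 1$
$T = \frac{3}{2} \approx 1.5$
$S{\left(W,N \right)} = N$ ($S{\left(W,N \right)} = 1 N = N$)
$o = - \frac{11327}{2847}$ ($o = -4 + \frac{\frac{24}{-73} - \frac{17}{-39}}{5} = -4 + \frac{24 \left(- \frac{1}{73}\right) - - \frac{17}{39}}{5} = -4 + \frac{- \frac{24}{73} + \frac{17}{39}}{5} = -4 + \frac{1}{5} \cdot \frac{305}{2847} = -4 + \frac{61}{2847} = - \frac{11327}{2847} \approx -3.9786$)
$S{\left(-5 - 2,T \right)} \left(-100\right) + o = \frac{3}{2} \left(-100\right) - \frac{11327}{2847} = -150 - \frac{11327}{2847} = - \frac{438377}{2847}$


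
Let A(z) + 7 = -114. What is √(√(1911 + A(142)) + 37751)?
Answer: √(37751 + √1790) ≈ 194.41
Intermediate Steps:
A(z) = -121 (A(z) = -7 - 114 = -121)
√(√(1911 + A(142)) + 37751) = √(√(1911 - 121) + 37751) = √(√1790 + 37751) = √(37751 + √1790)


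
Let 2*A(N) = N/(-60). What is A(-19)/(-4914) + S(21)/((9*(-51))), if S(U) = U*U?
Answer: -9631763/10024560 ≈ -0.96082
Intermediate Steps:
S(U) = U²
A(N) = -N/120 (A(N) = (N/(-60))/2 = (N*(-1/60))/2 = (-N/60)/2 = -N/120)
A(-19)/(-4914) + S(21)/((9*(-51))) = -1/120*(-19)/(-4914) + 21²/((9*(-51))) = (19/120)*(-1/4914) + 441/(-459) = -19/589680 + 441*(-1/459) = -19/589680 - 49/51 = -9631763/10024560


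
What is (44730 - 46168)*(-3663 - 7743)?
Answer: 16401828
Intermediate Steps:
(44730 - 46168)*(-3663 - 7743) = -1438*(-11406) = 16401828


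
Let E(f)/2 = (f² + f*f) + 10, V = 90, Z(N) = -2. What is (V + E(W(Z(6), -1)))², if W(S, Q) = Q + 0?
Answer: 12996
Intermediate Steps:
W(S, Q) = Q
E(f) = 20 + 4*f² (E(f) = 2*((f² + f*f) + 10) = 2*((f² + f²) + 10) = 2*(2*f² + 10) = 2*(10 + 2*f²) = 20 + 4*f²)
(V + E(W(Z(6), -1)))² = (90 + (20 + 4*(-1)²))² = (90 + (20 + 4*1))² = (90 + (20 + 4))² = (90 + 24)² = 114² = 12996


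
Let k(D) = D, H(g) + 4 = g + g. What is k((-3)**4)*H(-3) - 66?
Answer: -876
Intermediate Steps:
H(g) = -4 + 2*g (H(g) = -4 + (g + g) = -4 + 2*g)
k((-3)**4)*H(-3) - 66 = (-3)**4*(-4 + 2*(-3)) - 66 = 81*(-4 - 6) - 66 = 81*(-10) - 66 = -810 - 66 = -876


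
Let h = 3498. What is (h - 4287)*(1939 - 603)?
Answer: -1054104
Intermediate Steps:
(h - 4287)*(1939 - 603) = (3498 - 4287)*(1939 - 603) = -789*1336 = -1054104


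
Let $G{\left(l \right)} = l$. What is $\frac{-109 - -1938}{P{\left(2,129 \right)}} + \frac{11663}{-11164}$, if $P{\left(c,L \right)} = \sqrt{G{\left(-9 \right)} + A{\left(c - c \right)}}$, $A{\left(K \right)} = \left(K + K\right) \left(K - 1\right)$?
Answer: $- \frac{11663}{11164} - \frac{1829 i}{3} \approx -1.0447 - 609.67 i$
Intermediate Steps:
$A{\left(K \right)} = 2 K \left(-1 + K\right)$
$P{\left(c,L \right)} = 3 i$ ($P{\left(c,L \right)} = \sqrt{-9 + 2 \left(c - c\right) \left(-1 + \left(c - c\right)\right)} = \sqrt{-9 + 2 \cdot 0 \left(-1 + 0\right)} = \sqrt{-9 + 2 \cdot 0 \left(-1\right)} = \sqrt{-9 + 0} = \sqrt{-9} = 3 i$)
$\frac{-109 - -1938}{P{\left(2,129 \right)}} + \frac{11663}{-11164} = \frac{-109 - -1938}{3 i} + \frac{11663}{-11164} = \left(-109 + 1938\right) \left(- \frac{i}{3}\right) + 11663 \left(- \frac{1}{11164}\right) = 1829 \left(- \frac{i}{3}\right) - \frac{11663}{11164} = - \frac{1829 i}{3} - \frac{11663}{11164} = - \frac{11663}{11164} - \frac{1829 i}{3}$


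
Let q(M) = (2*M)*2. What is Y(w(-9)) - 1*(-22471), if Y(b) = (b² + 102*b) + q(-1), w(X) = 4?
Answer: 22891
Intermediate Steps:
q(M) = 4*M
Y(b) = -4 + b² + 102*b (Y(b) = (b² + 102*b) + 4*(-1) = (b² + 102*b) - 4 = -4 + b² + 102*b)
Y(w(-9)) - 1*(-22471) = (-4 + 4² + 102*4) - 1*(-22471) = (-4 + 16 + 408) + 22471 = 420 + 22471 = 22891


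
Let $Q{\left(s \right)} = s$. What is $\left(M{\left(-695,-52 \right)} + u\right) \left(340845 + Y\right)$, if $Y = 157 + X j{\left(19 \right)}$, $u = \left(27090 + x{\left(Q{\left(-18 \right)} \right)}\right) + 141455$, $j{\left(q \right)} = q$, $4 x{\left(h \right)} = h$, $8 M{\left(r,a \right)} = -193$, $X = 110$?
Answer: $\frac{115633240263}{2} \approx 5.7817 \cdot 10^{10}$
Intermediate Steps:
$M{\left(r,a \right)} = - \frac{193}{8}$ ($M{\left(r,a \right)} = \frac{1}{8} \left(-193\right) = - \frac{193}{8}$)
$x{\left(h \right)} = \frac{h}{4}$
$u = \frac{337081}{2}$ ($u = \left(27090 + \frac{1}{4} \left(-18\right)\right) + 141455 = \left(27090 - \frac{9}{2}\right) + 141455 = \frac{54171}{2} + 141455 = \frac{337081}{2} \approx 1.6854 \cdot 10^{5}$)
$Y = 2247$ ($Y = 157 + 110 \cdot 19 = 157 + 2090 = 2247$)
$\left(M{\left(-695,-52 \right)} + u\right) \left(340845 + Y\right) = \left(- \frac{193}{8} + \frac{337081}{2}\right) \left(340845 + 2247\right) = \frac{1348131}{8} \cdot 343092 = \frac{115633240263}{2}$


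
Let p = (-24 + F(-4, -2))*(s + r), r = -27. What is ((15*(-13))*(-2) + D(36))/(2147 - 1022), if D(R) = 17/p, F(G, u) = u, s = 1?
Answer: 263657/760500 ≈ 0.34669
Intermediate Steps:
p = 676 (p = (-24 - 2)*(1 - 27) = -26*(-26) = 676)
D(R) = 17/676
((15*(-13))*(-2) + D(36))/(2147 - 1022) = ((15*(-13))*(-2) + 17/676)/(2147 - 1022) = (-195*(-2) + 17/676)/1125 = (390 + 17/676)*(1/1125) = (263657/676)*(1/1125) = 263657/760500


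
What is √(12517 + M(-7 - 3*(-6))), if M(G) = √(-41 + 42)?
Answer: √12518 ≈ 111.88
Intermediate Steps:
M(G) = 1 (M(G) = √1 = 1)
√(12517 + M(-7 - 3*(-6))) = √(12517 + 1) = √12518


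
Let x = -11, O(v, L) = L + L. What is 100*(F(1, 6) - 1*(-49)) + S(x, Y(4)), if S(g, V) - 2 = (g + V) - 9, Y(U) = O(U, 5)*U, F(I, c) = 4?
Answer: 5322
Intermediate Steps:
O(v, L) = 2*L
Y(U) = 10*U (Y(U) = (2*5)*U = 10*U)
S(g, V) = -7 + V + g (S(g, V) = 2 + ((g + V) - 9) = 2 + ((V + g) - 9) = 2 + (-9 + V + g) = -7 + V + g)
100*(F(1, 6) - 1*(-49)) + S(x, Y(4)) = 100*(4 - 1*(-49)) + (-7 + 10*4 - 11) = 100*(4 + 49) + (-7 + 40 - 11) = 100*53 + 22 = 5300 + 22 = 5322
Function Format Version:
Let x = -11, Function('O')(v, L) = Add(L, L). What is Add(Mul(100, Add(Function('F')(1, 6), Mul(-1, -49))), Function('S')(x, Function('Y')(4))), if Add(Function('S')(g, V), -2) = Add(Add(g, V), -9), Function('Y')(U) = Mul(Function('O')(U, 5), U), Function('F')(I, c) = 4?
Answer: 5322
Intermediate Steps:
Function('O')(v, L) = Mul(2, L)
Function('Y')(U) = Mul(10, U) (Function('Y')(U) = Mul(Mul(2, 5), U) = Mul(10, U))
Function('S')(g, V) = Add(-7, V, g) (Function('S')(g, V) = Add(2, Add(Add(g, V), -9)) = Add(2, Add(Add(V, g), -9)) = Add(2, Add(-9, V, g)) = Add(-7, V, g))
Add(Mul(100, Add(Function('F')(1, 6), Mul(-1, -49))), Function('S')(x, Function('Y')(4))) = Add(Mul(100, Add(4, Mul(-1, -49))), Add(-7, Mul(10, 4), -11)) = Add(Mul(100, Add(4, 49)), Add(-7, 40, -11)) = Add(Mul(100, 53), 22) = Add(5300, 22) = 5322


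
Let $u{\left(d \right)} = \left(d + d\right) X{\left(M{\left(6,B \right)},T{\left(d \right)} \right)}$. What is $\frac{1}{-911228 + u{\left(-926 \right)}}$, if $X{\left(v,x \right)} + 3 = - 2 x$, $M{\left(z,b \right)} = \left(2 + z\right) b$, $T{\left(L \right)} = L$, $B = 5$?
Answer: $- \frac{1}{4335576} \approx -2.3065 \cdot 10^{-7}$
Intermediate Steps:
$M{\left(z,b \right)} = b \left(2 + z\right)$
$X{\left(v,x \right)} = -3 - 2 x$
$u{\left(d \right)} = 2 d \left(-3 - 2 d\right)$ ($u{\left(d \right)} = \left(d + d\right) \left(-3 - 2 d\right) = 2 d \left(-3 - 2 d\right)$)
$\frac{1}{-911228 + u{\left(-926 \right)}} = \frac{1}{-911228 - - 1852 \left(3 + 2 \left(-926\right)\right)} = \frac{1}{-911228 - - 1852 \left(3 - 1852\right)} = \frac{1}{-911228 - \left(-1852\right) \left(-1849\right)} = \frac{1}{-911228 - 3424348} = \frac{1}{-4335576} = - \frac{1}{4335576}$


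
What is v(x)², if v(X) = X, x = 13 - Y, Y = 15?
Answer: 4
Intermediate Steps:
x = -2 (x = 13 - 1*15 = 13 - 15 = -2)
v(x)² = (-2)² = 4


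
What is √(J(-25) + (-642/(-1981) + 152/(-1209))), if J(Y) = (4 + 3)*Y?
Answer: I*√1002690887550261/2395029 ≈ 13.221*I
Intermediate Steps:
J(Y) = 7*Y
√(J(-25) + (-642/(-1981) + 152/(-1209))) = √(7*(-25) + (-642/(-1981) + 152/(-1209))) = √(-175 + (-642*(-1/1981) + 152*(-1/1209))) = √(-175 + (642/1981 - 152/1209)) = √(-175 + 475066/2395029) = √(-418655009/2395029) = I*√1002690887550261/2395029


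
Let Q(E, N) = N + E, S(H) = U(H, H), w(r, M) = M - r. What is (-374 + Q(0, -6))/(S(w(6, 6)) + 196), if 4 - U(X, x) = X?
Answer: -19/10 ≈ -1.9000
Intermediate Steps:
U(X, x) = 4 - X
S(H) = 4 - H
Q(E, N) = E + N
(-374 + Q(0, -6))/(S(w(6, 6)) + 196) = (-374 + (0 - 6))/((4 - (6 - 1*6)) + 196) = (-374 - 6)/((4 - (6 - 6)) + 196) = -380/((4 - 1*0) + 196) = -380/((4 + 0) + 196) = -380/(4 + 196) = -380/200 = -380*1/200 = -19/10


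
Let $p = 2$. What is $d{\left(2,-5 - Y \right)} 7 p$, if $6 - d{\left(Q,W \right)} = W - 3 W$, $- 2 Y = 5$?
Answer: $14$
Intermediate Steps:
$Y = - \frac{5}{2}$ ($Y = \left(- \frac{1}{2}\right) 5 = - \frac{5}{2} \approx -2.5$)
$d{\left(Q,W \right)} = 6 + 2 W$ ($d{\left(Q,W \right)} = 6 - \left(W - 3 W\right) = 6 - - 2 W = 6 + 2 W$)
$d{\left(2,-5 - Y \right)} 7 p = \left(6 + 2 \left(-5 - - \frac{5}{2}\right)\right) 7 \cdot 2 = \left(6 + 2 \left(-5 + \frac{5}{2}\right)\right) 7 \cdot 2 = \left(6 + 2 \left(- \frac{5}{2}\right)\right) 7 \cdot 2 = \left(6 - 5\right) 7 \cdot 2 = 1 \cdot 7 \cdot 2 = 7 \cdot 2 = 14$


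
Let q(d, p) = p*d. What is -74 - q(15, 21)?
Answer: -389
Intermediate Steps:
q(d, p) = d*p
-74 - q(15, 21) = -74 - 15*21 = -74 - 1*315 = -74 - 315 = -389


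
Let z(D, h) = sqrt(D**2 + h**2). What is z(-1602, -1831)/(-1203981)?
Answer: -sqrt(5918965)/1203981 ≈ -0.0020207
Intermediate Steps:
z(-1602, -1831)/(-1203981) = sqrt((-1602)**2 + (-1831)**2)/(-1203981) = sqrt(2566404 + 3352561)*(-1/1203981) = sqrt(5918965)*(-1/1203981) = -sqrt(5918965)/1203981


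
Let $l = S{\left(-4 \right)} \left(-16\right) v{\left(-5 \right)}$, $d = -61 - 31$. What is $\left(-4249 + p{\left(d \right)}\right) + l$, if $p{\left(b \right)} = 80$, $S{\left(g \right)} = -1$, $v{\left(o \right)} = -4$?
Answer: $-4233$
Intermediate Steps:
$d = -92$
$l = -64$ ($l = \left(-1\right) \left(-16\right) \left(-4\right) = 16 \left(-4\right) = -64$)
$\left(-4249 + p{\left(d \right)}\right) + l = \left(-4249 + 80\right) - 64 = -4169 - 64 = -4233$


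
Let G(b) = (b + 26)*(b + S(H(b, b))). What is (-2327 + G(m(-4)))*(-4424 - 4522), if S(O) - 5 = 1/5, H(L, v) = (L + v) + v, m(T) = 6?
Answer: 88055478/5 ≈ 1.7611e+7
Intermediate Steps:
H(L, v) = L + 2*v
S(O) = 26/5 (S(O) = 5 + 1/5 = 5 + ⅕ = 26/5)
G(b) = (26 + b)*(26/5 + b) (G(b) = (b + 26)*(b + 26/5) = (26 + b)*(26/5 + b))
(-2327 + G(m(-4)))*(-4424 - 4522) = (-2327 + (676/5 + 6² + (156/5)*6))*(-4424 - 4522) = (-2327 + (676/5 + 36 + 936/5))*(-8946) = (-2327 + 1792/5)*(-8946) = -9843/5*(-8946) = 88055478/5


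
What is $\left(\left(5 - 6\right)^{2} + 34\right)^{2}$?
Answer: $1225$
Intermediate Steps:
$\left(\left(5 - 6\right)^{2} + 34\right)^{2} = \left(\left(-1\right)^{2} + 34\right)^{2} = \left(1 + 34\right)^{2} = 35^{2} = 1225$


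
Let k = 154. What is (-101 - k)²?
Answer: 65025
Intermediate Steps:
(-101 - k)² = (-101 - 1*154)² = (-101 - 154)² = (-255)² = 65025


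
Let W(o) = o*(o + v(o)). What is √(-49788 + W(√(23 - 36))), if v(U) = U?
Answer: I*√49814 ≈ 223.19*I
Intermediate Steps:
W(o) = 2*o² (W(o) = o*(o + o) = o*(2*o) = 2*o²)
√(-49788 + W(√(23 - 36))) = √(-49788 + 2*(√(23 - 36))²) = √(-49788 + 2*(√(-13))²) = √(-49788 + 2*(I*√13)²) = √(-49788 + 2*(-13)) = √(-49788 - 26) = √(-49814) = I*√49814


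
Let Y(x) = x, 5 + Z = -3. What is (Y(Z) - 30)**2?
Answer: 1444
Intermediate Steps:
Z = -8 (Z = -5 - 3 = -8)
(Y(Z) - 30)**2 = (-8 - 30)**2 = (-38)**2 = 1444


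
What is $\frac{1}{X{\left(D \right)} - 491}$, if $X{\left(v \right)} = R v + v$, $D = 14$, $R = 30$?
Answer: $- \frac{1}{57} \approx -0.017544$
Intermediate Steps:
$X{\left(v \right)} = 31 v$ ($X{\left(v \right)} = 30 v + v = 31 v$)
$\frac{1}{X{\left(D \right)} - 491} = \frac{1}{31 \cdot 14 - 491} = \frac{1}{434 - 491} = \frac{1}{-57} = - \frac{1}{57}$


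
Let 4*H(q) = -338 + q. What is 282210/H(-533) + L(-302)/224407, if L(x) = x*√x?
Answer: -1128840/871 - 302*I*√302/224407 ≈ -1296.0 - 0.023387*I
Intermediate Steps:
H(q) = -169/2 + q/4 (H(q) = (-338 + q)/4 = -169/2 + q/4)
L(x) = x^(3/2)
282210/H(-533) + L(-302)/224407 = 282210/(-169/2 + (¼)*(-533)) + (-302)^(3/2)/224407 = 282210/(-169/2 - 533/4) - 302*I*√302*(1/224407) = 282210/(-871/4) - 302*I*√302/224407 = 282210*(-4/871) - 302*I*√302/224407 = -1128840/871 - 302*I*√302/224407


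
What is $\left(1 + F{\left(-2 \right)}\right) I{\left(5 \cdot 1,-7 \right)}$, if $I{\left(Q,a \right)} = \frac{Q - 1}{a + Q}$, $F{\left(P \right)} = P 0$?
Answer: $-2$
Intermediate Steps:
$F{\left(P \right)} = 0$
$I{\left(Q,a \right)} = \frac{-1 + Q}{Q + a}$
$\left(1 + F{\left(-2 \right)}\right) I{\left(5 \cdot 1,-7 \right)} = \left(1 + 0\right) \frac{-1 + 5 \cdot 1}{5 \cdot 1 - 7} = 1 \frac{-1 + 5}{5 - 7} = 1 \frac{1}{-2} \cdot 4 = 1 \left(\left(- \frac{1}{2}\right) 4\right) = 1 \left(-2\right) = -2$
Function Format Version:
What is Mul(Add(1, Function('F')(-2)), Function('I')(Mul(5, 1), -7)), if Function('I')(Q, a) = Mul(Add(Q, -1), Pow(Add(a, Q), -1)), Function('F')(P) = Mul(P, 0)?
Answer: -2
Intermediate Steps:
Function('F')(P) = 0
Function('I')(Q, a) = Mul(Pow(Add(Q, a), -1), Add(-1, Q)) (Function('I')(Q, a) = Mul(Add(-1, Q), Pow(Add(Q, a), -1)) = Mul(Pow(Add(Q, a), -1), Add(-1, Q)))
Mul(Add(1, Function('F')(-2)), Function('I')(Mul(5, 1), -7)) = Mul(Add(1, 0), Mul(Pow(Add(Mul(5, 1), -7), -1), Add(-1, Mul(5, 1)))) = Mul(1, Mul(Pow(Add(5, -7), -1), Add(-1, 5))) = Mul(1, Mul(Pow(-2, -1), 4)) = Mul(1, Mul(Rational(-1, 2), 4)) = Mul(1, -2) = -2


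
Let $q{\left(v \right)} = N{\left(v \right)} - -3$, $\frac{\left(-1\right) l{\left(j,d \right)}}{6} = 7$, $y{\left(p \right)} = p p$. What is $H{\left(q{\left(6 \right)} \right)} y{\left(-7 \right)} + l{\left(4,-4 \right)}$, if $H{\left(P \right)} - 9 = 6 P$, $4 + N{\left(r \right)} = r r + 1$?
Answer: $10983$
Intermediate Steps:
$y{\left(p \right)} = p^{2}$
$N{\left(r \right)} = -3 + r^{2}$ ($N{\left(r \right)} = -4 + \left(r r + 1\right) = -4 + \left(r^{2} + 1\right) = -4 + \left(1 + r^{2}\right) = -3 + r^{2}$)
$l{\left(j,d \right)} = -42$ ($l{\left(j,d \right)} = \left(-6\right) 7 = -42$)
$q{\left(v \right)} = v^{2}$ ($q{\left(v \right)} = \left(-3 + v^{2}\right) - -3 = \left(-3 + v^{2}\right) + 3 = v^{2}$)
$H{\left(P \right)} = 9 + 6 P$
$H{\left(q{\left(6 \right)} \right)} y{\left(-7 \right)} + l{\left(4,-4 \right)} = \left(9 + 6 \cdot 6^{2}\right) \left(-7\right)^{2} - 42 = \left(9 + 6 \cdot 36\right) 49 - 42 = \left(9 + 216\right) 49 - 42 = 225 \cdot 49 - 42 = 11025 - 42 = 10983$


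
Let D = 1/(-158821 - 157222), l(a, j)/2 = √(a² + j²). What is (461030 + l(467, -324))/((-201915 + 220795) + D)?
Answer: 145705304290/5966891839 + 632086*√323065/5966891839 ≈ 24.479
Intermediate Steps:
l(a, j) = 2*√(a² + j²)
D = -1/316043 (D = 1/(-316043) = -1/316043 ≈ -3.1641e-6)
(461030 + l(467, -324))/((-201915 + 220795) + D) = (461030 + 2*√(467² + (-324)²))/((-201915 + 220795) - 1/316043) = (461030 + 2*√(218089 + 104976))/(18880 - 1/316043) = (461030 + 2*√323065)/(5966891839/316043) = (461030 + 2*√323065)*(316043/5966891839) = 145705304290/5966891839 + 632086*√323065/5966891839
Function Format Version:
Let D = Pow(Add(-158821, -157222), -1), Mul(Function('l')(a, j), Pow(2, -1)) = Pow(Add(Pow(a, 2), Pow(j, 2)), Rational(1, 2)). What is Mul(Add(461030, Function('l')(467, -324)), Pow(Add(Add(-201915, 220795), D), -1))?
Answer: Add(Rational(145705304290, 5966891839), Mul(Rational(632086, 5966891839), Pow(323065, Rational(1, 2)))) ≈ 24.479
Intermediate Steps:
Function('l')(a, j) = Mul(2, Pow(Add(Pow(a, 2), Pow(j, 2)), Rational(1, 2)))
D = Rational(-1, 316043) (D = Pow(-316043, -1) = Rational(-1, 316043) ≈ -3.1641e-6)
Mul(Add(461030, Function('l')(467, -324)), Pow(Add(Add(-201915, 220795), D), -1)) = Mul(Add(461030, Mul(2, Pow(Add(Pow(467, 2), Pow(-324, 2)), Rational(1, 2)))), Pow(Add(Add(-201915, 220795), Rational(-1, 316043)), -1)) = Mul(Add(461030, Mul(2, Pow(Add(218089, 104976), Rational(1, 2)))), Pow(Add(18880, Rational(-1, 316043)), -1)) = Mul(Add(461030, Mul(2, Pow(323065, Rational(1, 2)))), Pow(Rational(5966891839, 316043), -1)) = Mul(Add(461030, Mul(2, Pow(323065, Rational(1, 2)))), Rational(316043, 5966891839)) = Add(Rational(145705304290, 5966891839), Mul(Rational(632086, 5966891839), Pow(323065, Rational(1, 2))))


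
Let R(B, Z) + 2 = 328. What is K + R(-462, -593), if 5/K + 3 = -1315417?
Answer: 85765383/263084 ≈ 326.00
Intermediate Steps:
K = -1/263084 (K = 5/(-3 - 1315417) = 5/(-1315420) = 5*(-1/1315420) = -1/263084 ≈ -3.8011e-6)
R(B, Z) = 326 (R(B, Z) = -2 + 328 = 326)
K + R(-462, -593) = -1/263084 + 326 = 85765383/263084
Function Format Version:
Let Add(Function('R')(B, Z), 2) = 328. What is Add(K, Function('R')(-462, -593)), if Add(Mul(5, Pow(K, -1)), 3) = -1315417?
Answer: Rational(85765383, 263084) ≈ 326.00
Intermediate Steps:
K = Rational(-1, 263084) (K = Mul(5, Pow(Add(-3, -1315417), -1)) = Mul(5, Pow(-1315420, -1)) = Mul(5, Rational(-1, 1315420)) = Rational(-1, 263084) ≈ -3.8011e-6)
Function('R')(B, Z) = 326 (Function('R')(B, Z) = Add(-2, 328) = 326)
Add(K, Function('R')(-462, -593)) = Add(Rational(-1, 263084), 326) = Rational(85765383, 263084)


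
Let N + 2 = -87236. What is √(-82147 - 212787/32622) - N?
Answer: 87238 + I*√9714150963718/10874 ≈ 87238.0 + 286.62*I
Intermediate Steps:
N = -87238 (N = -2 - 87236 = -87238)
√(-82147 - 212787/32622) - N = √(-82147 - 212787/32622) - 1*(-87238) = √(-82147 - 212787*1/32622) + 87238 = √(-82147 - 70929/10874) + 87238 = √(-893337407/10874) + 87238 = I*√9714150963718/10874 + 87238 = 87238 + I*√9714150963718/10874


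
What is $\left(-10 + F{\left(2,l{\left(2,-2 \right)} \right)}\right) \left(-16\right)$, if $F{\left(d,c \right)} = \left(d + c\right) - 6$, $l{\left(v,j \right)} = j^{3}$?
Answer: $352$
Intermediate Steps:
$F{\left(d,c \right)} = -6 + c + d$ ($F{\left(d,c \right)} = \left(c + d\right) - 6 = -6 + c + d$)
$\left(-10 + F{\left(2,l{\left(2,-2 \right)} \right)}\right) \left(-16\right) = \left(-10 + \left(-6 + \left(-2\right)^{3} + 2\right)\right) \left(-16\right) = \left(-10 - 12\right) \left(-16\right) = \left(-22\right) \left(-16\right) = 352$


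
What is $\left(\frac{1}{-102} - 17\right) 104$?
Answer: $- \frac{90220}{51} \approx -1769.0$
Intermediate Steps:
$\left(\frac{1}{-102} - 17\right) 104 = \left(- \frac{1}{102} - 17\right) 104 = \left(- \frac{1735}{102}\right) 104 = - \frac{90220}{51}$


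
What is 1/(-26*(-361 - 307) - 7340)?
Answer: 1/10028 ≈ 9.9721e-5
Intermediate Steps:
1/(-26*(-361 - 307) - 7340) = 1/(-26*(-668) - 7340) = 1/(17368 - 7340) = 1/10028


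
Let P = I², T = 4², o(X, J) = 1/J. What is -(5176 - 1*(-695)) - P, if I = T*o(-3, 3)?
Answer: -53095/9 ≈ -5899.4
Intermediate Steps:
T = 16
I = 16/3 ≈ 5.3333
P = 256/9 (P = (16/3)² = 256/9 ≈ 28.444)
-(5176 - 1*(-695)) - P = -(5176 - 1*(-695)) - 1*256/9 = -(5176 + 695) - 256/9 = -1*5871 - 256/9 = -5871 - 256/9 = -53095/9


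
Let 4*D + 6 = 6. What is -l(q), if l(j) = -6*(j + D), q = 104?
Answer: 624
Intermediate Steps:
D = 0 (D = -3/2 + (¼)*6 = -3/2 + 3/2 = 0)
l(j) = -6*j (l(j) = -6*(j + 0) = -6*j)
-l(q) = -(-6)*104 = -1*(-624) = 624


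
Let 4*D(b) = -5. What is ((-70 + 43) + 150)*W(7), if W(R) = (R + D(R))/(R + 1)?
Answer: 2829/32 ≈ 88.406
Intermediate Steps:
D(b) = -5/4 (D(b) = (¼)*(-5) = -5/4)
W(R) = (-5/4 + R)/(1 + R) (W(R) = (R - 5/4)/(R + 1) = (-5/4 + R)/(1 + R))
((-70 + 43) + 150)*W(7) = ((-70 + 43) + 150)*((-5/4 + 7)/(1 + 7)) = (-27 + 150)*((23/4)/8) = 123*((⅛)*(23/4)) = 123*(23/32) = 2829/32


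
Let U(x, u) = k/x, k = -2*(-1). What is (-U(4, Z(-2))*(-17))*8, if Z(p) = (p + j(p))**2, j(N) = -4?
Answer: 68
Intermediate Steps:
k = 2
Z(p) = (-4 + p)**2 (Z(p) = (p - 4)**2 = (-4 + p)**2)
U(x, u) = 2/x
(-U(4, Z(-2))*(-17))*8 = (-2/4*(-17))*8 = (-1*1/2*(-17))*8 = -1/2*(-17)*8 = (17/2)*8 = 68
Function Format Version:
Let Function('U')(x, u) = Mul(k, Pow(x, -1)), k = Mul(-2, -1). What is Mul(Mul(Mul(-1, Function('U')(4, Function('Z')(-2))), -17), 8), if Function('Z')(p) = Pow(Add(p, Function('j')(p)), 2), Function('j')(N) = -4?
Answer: 68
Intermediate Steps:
k = 2
Function('Z')(p) = Pow(Add(-4, p), 2) (Function('Z')(p) = Pow(Add(p, -4), 2) = Pow(Add(-4, p), 2))
Function('U')(x, u) = Mul(2, Pow(x, -1))
Mul(Mul(Mul(-1, Function('U')(4, Function('Z')(-2))), -17), 8) = Mul(Mul(Mul(-1, Mul(2, Pow(4, -1))), -17), 8) = Mul(Mul(Mul(-1, Mul(2, Rational(1, 4))), -17), 8) = Mul(Mul(Mul(-1, Rational(1, 2)), -17), 8) = Mul(Mul(Rational(-1, 2), -17), 8) = Mul(Rational(17, 2), 8) = 68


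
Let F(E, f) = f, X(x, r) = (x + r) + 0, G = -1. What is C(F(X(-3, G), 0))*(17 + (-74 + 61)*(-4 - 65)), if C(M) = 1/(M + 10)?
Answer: 457/5 ≈ 91.400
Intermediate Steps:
X(x, r) = r + x (X(x, r) = (r + x) + 0 = r + x)
C(M) = 1/(10 + M)
C(F(X(-3, G), 0))*(17 + (-74 + 61)*(-4 - 65)) = (17 + (-74 + 61)*(-4 - 65))/(10 + 0) = (17 - 13*(-69))/10 = (17 + 897)/10 = (⅒)*914 = 457/5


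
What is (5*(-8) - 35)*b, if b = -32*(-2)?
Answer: -4800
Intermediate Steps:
b = 64
(5*(-8) - 35)*b = (5*(-8) - 35)*64 = (-40 - 35)*64 = -75*64 = -4800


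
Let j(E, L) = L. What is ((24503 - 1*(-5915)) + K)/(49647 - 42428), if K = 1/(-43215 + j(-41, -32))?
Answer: 1315487245/312200093 ≈ 4.2136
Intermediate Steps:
K = -1/43247 (K = 1/(-43215 - 32) = 1/(-43247) = -1/43247 ≈ -2.3123e-5)
((24503 - 1*(-5915)) + K)/(49647 - 42428) = ((24503 - 1*(-5915)) - 1/43247)/(49647 - 42428) = ((24503 + 5915) - 1/43247)/7219 = (30418 - 1/43247)*(1/7219) = (1315487245/43247)*(1/7219) = 1315487245/312200093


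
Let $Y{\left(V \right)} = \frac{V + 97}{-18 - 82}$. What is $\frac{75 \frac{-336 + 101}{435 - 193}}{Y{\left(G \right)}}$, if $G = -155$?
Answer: $- \frac{440625}{3509} \approx -125.57$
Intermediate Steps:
$Y{\left(V \right)} = - \frac{97}{100} - \frac{V}{100}$ ($Y{\left(V \right)} = \frac{97 + V}{-100} = \left(97 + V\right) \left(- \frac{1}{100}\right) = - \frac{97}{100} - \frac{V}{100}$)
$\frac{75 \frac{-336 + 101}{435 - 193}}{Y{\left(G \right)}} = \frac{75 \frac{-336 + 101}{435 - 193}}{- \frac{97}{100} - - \frac{31}{20}} = \frac{75 \left(- \frac{235}{242}\right)}{- \frac{97}{100} + \frac{31}{20}} = \frac{75 \left(\left(-235\right) \frac{1}{242}\right)}{\frac{29}{50}} = 75 \left(- \frac{235}{242}\right) \frac{50}{29} = \left(- \frac{17625}{242}\right) \frac{50}{29} = - \frac{440625}{3509}$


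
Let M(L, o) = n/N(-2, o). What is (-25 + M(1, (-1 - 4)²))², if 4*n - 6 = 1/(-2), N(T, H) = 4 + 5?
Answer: 3200521/5184 ≈ 617.38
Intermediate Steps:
N(T, H) = 9
n = 11/8 (n = 3/2 + (¼)/(-2) = 3/2 + (¼)*(-½) = 3/2 - ⅛ = 11/8 ≈ 1.3750)
M(L, o) = 11/72 (M(L, o) = (11/8)/9 = (11/8)*(⅑) = 11/72)
(-25 + M(1, (-1 - 4)²))² = (-25 + 11/72)² = (-1789/72)² = 3200521/5184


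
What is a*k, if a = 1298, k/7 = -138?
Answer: -1253868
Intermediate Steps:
k = -966 (k = 7*(-138) = -966)
a*k = 1298*(-966) = -1253868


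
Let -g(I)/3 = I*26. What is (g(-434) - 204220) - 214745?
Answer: -385113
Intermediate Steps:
g(I) = -78*I (g(I) = -3*I*26 = -78*I)
(g(-434) - 204220) - 214745 = (-78*(-434) - 204220) - 214745 = (33852 - 204220) - 214745 = -170368 - 214745 = -385113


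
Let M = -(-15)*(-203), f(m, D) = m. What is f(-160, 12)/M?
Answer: 32/609 ≈ 0.052545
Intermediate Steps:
M = -3045 (M = -5*609 = -3045)
f(-160, 12)/M = -160/(-3045) = -160*(-1/3045) = 32/609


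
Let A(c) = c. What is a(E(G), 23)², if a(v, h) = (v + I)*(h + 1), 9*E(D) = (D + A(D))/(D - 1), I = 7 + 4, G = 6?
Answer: 1827904/25 ≈ 73116.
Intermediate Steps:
I = 11
E(D) = 2*D/(9*(-1 + D)) (E(D) = ((D + D)/(D - 1))/9 = ((2*D)/(-1 + D))/9 = (2*D/(-1 + D))/9 = 2*D/(9*(-1 + D)))
a(v, h) = (1 + h)*(11 + v) (a(v, h) = (v + 11)*(h + 1) = (11 + v)*(1 + h) = (1 + h)*(11 + v))
a(E(G), 23)² = (11 + (2/9)*6/(-1 + 6) + 11*23 + 23*((2/9)*6/(-1 + 6)))² = (11 + (2/9)*6/5 + 253 + 23*((2/9)*6/5))² = (11 + (2/9)*6*(⅕) + 253 + 23*((2/9)*6*(⅕)))² = (11 + 4/15 + 253 + 23*(4/15))² = (11 + 4/15 + 253 + 92/15)² = (1352/5)² = 1827904/25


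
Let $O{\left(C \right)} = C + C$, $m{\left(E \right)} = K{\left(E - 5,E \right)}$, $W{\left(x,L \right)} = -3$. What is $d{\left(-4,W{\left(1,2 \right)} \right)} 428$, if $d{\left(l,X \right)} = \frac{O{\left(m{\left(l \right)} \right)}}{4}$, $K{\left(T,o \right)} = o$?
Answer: $-856$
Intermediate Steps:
$m{\left(E \right)} = E$
$O{\left(C \right)} = 2 C$
$d{\left(l,X \right)} = \frac{l}{2}$ ($d{\left(l,X \right)} = \frac{2 l}{4} = 2 l \frac{1}{4} = \frac{l}{2}$)
$d{\left(-4,W{\left(1,2 \right)} \right)} 428 = \frac{1}{2} \left(-4\right) 428 = \left(-2\right) 428 = -856$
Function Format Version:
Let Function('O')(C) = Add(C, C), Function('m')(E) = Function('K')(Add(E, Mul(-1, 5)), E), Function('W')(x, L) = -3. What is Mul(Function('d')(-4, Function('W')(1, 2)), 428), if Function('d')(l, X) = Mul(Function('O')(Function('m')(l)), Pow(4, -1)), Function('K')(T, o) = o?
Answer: -856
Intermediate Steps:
Function('m')(E) = E
Function('O')(C) = Mul(2, C)
Function('d')(l, X) = Mul(Rational(1, 2), l) (Function('d')(l, X) = Mul(Mul(2, l), Pow(4, -1)) = Mul(Mul(2, l), Rational(1, 4)) = Mul(Rational(1, 2), l))
Mul(Function('d')(-4, Function('W')(1, 2)), 428) = Mul(Mul(Rational(1, 2), -4), 428) = Mul(-2, 428) = -856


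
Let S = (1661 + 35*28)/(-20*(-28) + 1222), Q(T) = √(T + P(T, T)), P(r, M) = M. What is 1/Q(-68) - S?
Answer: -2641/1782 - I*√34/68 ≈ -1.482 - 0.085749*I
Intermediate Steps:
Q(T) = √2*√T (Q(T) = √(T + T) = √(2*T) = √2*√T)
S = 2641/1782 (S = (1661 + 980)/(560 + 1222) = 2641/1782 ≈ 1.4820)
1/Q(-68) - S = 1/(√2*√(-68)) - 1*2641/1782 = 1/(√2*(2*I*√17)) - 2641/1782 = 1/(2*I*√34) - 2641/1782 = -I*√34/68 - 2641/1782 = -2641/1782 - I*√34/68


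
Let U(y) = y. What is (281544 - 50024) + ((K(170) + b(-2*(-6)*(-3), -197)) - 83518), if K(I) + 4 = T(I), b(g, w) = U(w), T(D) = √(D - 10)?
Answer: 147801 + 4*√10 ≈ 1.4781e+5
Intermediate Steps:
T(D) = √(-10 + D)
b(g, w) = w
K(I) = -4 + √(-10 + I)
(281544 - 50024) + ((K(170) + b(-2*(-6)*(-3), -197)) - 83518) = (281544 - 50024) + (((-4 + √(-10 + 170)) - 197) - 83518) = 231520 + (((-4 + √160) - 197) - 83518) = 231520 + (((-4 + 4*√10) - 197) - 83518) = 231520 + ((-201 + 4*√10) - 83518) = 231520 + (-83719 + 4*√10) = 147801 + 4*√10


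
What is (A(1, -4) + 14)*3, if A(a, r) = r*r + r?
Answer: 78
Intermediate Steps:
A(a, r) = r + r² (A(a, r) = r² + r = r + r²)
(A(1, -4) + 14)*3 = (-4*(1 - 4) + 14)*3 = (-4*(-3) + 14)*3 = (12 + 14)*3 = 26*3 = 78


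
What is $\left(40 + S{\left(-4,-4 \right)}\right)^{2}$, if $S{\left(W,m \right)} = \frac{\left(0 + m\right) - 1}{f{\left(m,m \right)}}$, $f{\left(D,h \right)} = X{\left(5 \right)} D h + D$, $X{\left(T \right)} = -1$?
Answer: $\frac{25921}{16} \approx 1620.1$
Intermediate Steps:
$f{\left(D,h \right)} = D - D h$ ($f{\left(D,h \right)} = - D h + D = D - D h$)
$S{\left(W,m \right)} = \frac{-1 + m}{m \left(1 - m\right)}$ ($S{\left(W,m \right)} = \frac{\left(0 + m\right) - 1}{m \left(1 - m\right)} = \left(m - 1\right) \frac{1}{m \left(1 - m\right)} = \left(-1 + m\right) \frac{1}{m \left(1 - m\right)} = \frac{-1 + m}{m \left(1 - m\right)}$)
$\left(40 + S{\left(-4,-4 \right)}\right)^{2} = \left(40 - \frac{1}{-4}\right)^{2} = \left(40 - - \frac{1}{4}\right)^{2} = \left(40 + \frac{1}{4}\right)^{2} = \left(\frac{161}{4}\right)^{2} = \frac{25921}{16}$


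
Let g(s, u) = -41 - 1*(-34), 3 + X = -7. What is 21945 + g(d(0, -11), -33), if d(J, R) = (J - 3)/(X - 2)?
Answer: 21938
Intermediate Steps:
X = -10 (X = -3 - 7 = -10)
d(J, R) = ¼ - J/12 (d(J, R) = (J - 3)/(-10 - 2) = (-3 + J)/(-12) = (-3 + J)*(-1/12) = ¼ - J/12)
g(s, u) = -7 (g(s, u) = -41 + 34 = -7)
21945 + g(d(0, -11), -33) = 21945 - 7 = 21938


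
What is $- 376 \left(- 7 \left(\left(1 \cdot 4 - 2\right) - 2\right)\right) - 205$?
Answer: $-205$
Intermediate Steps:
$- 376 \left(- 7 \left(\left(1 \cdot 4 - 2\right) - 2\right)\right) - 205 = - 376 \left(- 7 \left(\left(4 - 2\right) - 2\right)\right) - 205 = - 376 \left(- 7 \left(2 - 2\right)\right) - 205 = - 376 \left(\left(-7\right) 0\right) - 205 = \left(-376\right) 0 - 205 = 0 - 205 = -205$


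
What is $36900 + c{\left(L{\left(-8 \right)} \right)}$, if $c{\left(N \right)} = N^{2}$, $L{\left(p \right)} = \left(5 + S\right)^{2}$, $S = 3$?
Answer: $40996$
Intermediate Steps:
$L{\left(p \right)} = 64$ ($L{\left(p \right)} = \left(5 + 3\right)^{2} = 8^{2} = 64$)
$36900 + c{\left(L{\left(-8 \right)} \right)} = 36900 + 64^{2} = 36900 + 4096 = 40996$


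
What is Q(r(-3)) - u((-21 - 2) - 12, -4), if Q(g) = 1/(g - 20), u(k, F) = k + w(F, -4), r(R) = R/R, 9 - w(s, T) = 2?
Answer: 531/19 ≈ 27.947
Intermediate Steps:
w(s, T) = 7 (w(s, T) = 9 - 1*2 = 9 - 2 = 7)
r(R) = 1
u(k, F) = 7 + k (u(k, F) = k + 7 = 7 + k)
Q(g) = 1/(-20 + g)
Q(r(-3)) - u((-21 - 2) - 12, -4) = 1/(-20 + 1) - (7 + ((-21 - 2) - 12)) = 1/(-19) - (7 + (-23 - 12)) = -1/19 - (7 - 35) = -1/19 - 1*(-28) = -1/19 + 28 = 531/19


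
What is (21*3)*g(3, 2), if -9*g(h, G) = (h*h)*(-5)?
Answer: 315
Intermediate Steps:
g(h, G) = 5*h**2/9 (g(h, G) = -h*h*(-5)/9 = -h**2*(-5)/9 = -(-5)*h**2/9 = 5*h**2/9)
(21*3)*g(3, 2) = (21*3)*((5/9)*3**2) = 63*((5/9)*9) = 63*5 = 315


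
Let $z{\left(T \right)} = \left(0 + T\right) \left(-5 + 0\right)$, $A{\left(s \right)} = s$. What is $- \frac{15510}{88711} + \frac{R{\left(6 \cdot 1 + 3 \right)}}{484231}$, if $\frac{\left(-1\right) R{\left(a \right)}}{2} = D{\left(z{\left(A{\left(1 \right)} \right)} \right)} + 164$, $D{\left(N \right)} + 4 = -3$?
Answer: $- \frac{7538278064}{42956616241} \approx -0.17549$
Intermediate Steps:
$z{\left(T \right)} = - 5 T$ ($z{\left(T \right)} = T \left(-5\right) = - 5 T$)
$D{\left(N \right)} = -7$ ($D{\left(N \right)} = -4 - 3 = -7$)
$R{\left(a \right)} = -314$ ($R{\left(a \right)} = - 2 \left(-7 + 164\right) = \left(-2\right) 157 = -314$)
$- \frac{15510}{88711} + \frac{R{\left(6 \cdot 1 + 3 \right)}}{484231} = - \frac{15510}{88711} - \frac{314}{484231} = - \frac{7538278064}{42956616241}$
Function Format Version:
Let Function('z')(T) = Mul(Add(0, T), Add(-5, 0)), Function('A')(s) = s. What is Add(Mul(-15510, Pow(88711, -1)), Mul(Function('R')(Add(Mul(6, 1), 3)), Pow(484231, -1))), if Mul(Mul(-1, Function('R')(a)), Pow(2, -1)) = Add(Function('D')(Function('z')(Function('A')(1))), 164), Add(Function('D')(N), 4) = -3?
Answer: Rational(-7538278064, 42956616241) ≈ -0.17549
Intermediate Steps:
Function('z')(T) = Mul(-5, T) (Function('z')(T) = Mul(T, -5) = Mul(-5, T))
Function('D')(N) = -7 (Function('D')(N) = Add(-4, -3) = -7)
Function('R')(a) = -314 (Function('R')(a) = Mul(-2, Add(-7, 164)) = Mul(-2, 157) = -314)
Add(Mul(-15510, Pow(88711, -1)), Mul(Function('R')(Add(Mul(6, 1), 3)), Pow(484231, -1))) = Add(Mul(-15510, Pow(88711, -1)), Mul(-314, Pow(484231, -1))) = Add(Mul(-15510, Rational(1, 88711)), Mul(-314, Rational(1, 484231))) = Add(Rational(-15510, 88711), Rational(-314, 484231)) = Rational(-7538278064, 42956616241)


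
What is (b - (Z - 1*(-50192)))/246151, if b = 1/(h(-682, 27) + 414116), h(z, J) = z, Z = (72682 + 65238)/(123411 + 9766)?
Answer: -2763623512349159/13553049400100518 ≈ -0.20391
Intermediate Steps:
Z = 137920/133177 ≈ 1.0356
b = 1/413434 (b = 1/(-682 + 414116) = 1/413434 ≈ 2.4188e-6)
(b - (Z - 1*(-50192)))/246151 = (1/413434 - (137920/133177 - 1*(-50192)))/246151 = (1/413434 - (137920/133177 + 50192))*(1/246151) = (1/413434 - 1*6684557904/133177)*(1/246151) = (1/413434 - 6684557904/133177)*(1/246151) = -2763623512349159/55059899818*1/246151 = -2763623512349159/13553049400100518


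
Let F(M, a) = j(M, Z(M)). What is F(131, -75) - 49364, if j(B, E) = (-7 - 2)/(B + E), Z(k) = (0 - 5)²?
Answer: -2566931/52 ≈ -49364.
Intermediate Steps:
Z(k) = 25 (Z(k) = (-5)² = 25)
j(B, E) = -9/(B + E)
F(M, a) = -9/(25 + M) (F(M, a) = -9/(M + 25) = -9/(25 + M))
F(131, -75) - 49364 = -9/(25 + 131) - 49364 = -9/156 - 49364 = -9*1/156 - 49364 = -3/52 - 49364 = -2566931/52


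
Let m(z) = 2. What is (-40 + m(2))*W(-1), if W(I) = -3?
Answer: 114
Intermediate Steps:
(-40 + m(2))*W(-1) = (-40 + 2)*(-3) = -38*(-3) = 114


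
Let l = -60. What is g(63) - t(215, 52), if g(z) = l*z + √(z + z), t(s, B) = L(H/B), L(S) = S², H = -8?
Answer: -638824/169 + 3*√14 ≈ -3768.8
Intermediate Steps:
t(s, B) = 64/B² (t(s, B) = (-8/B)² = 64/B²)
g(z) = -60*z + √2*√z (g(z) = -60*z + √(z + z) = -60*z + √(2*z) = -60*z + √2*√z)
g(63) - t(215, 52) = (-60*63 + √2*√63) - 64/52² = (-3780 + √2*(3*√7)) - 64/2704 = (-3780 + 3*√14) - 1*4/169 = (-3780 + 3*√14) - 4/169 = -638824/169 + 3*√14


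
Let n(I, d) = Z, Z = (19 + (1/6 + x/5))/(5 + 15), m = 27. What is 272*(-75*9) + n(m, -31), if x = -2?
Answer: -110159437/600 ≈ -1.8360e+5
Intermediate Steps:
Z = 563/600 (Z = (19 + (1/6 - 2/5))/(5 + 15) = (19 + (1*(⅙) - 2*⅕))/20 = (19 + (⅙ - ⅖))*(1/20) = (19 - 7/30)*(1/20) = (563/30)*(1/20) = 563/600 ≈ 0.93833)
n(I, d) = 563/600
272*(-75*9) + n(m, -31) = 272*(-75*9) + 563/600 = 272*(-675) + 563/600 = -183600 + 563/600 = -110159437/600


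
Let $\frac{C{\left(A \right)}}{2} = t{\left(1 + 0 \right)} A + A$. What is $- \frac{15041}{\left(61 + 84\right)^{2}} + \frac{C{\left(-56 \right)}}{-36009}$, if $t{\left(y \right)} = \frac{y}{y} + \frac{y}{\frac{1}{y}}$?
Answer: $- \frac{178182323}{252363075} \approx -0.70606$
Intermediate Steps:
$t{\left(y \right)} = 1 + y^{2}$ ($t{\left(y \right)} = 1 + y y = 1 + y^{2}$)
$C{\left(A \right)} = 6 A$ ($C{\left(A \right)} = 2 \left(\left(1 + \left(1 + 0\right)^{2}\right) A + A\right) = 2 \left(\left(1 + 1^{2}\right) A + A\right) = 2 \left(\left(1 + 1\right) A + A\right) = 2 \left(2 A + A\right) = 2 \cdot 3 A = 6 A$)
$- \frac{15041}{\left(61 + 84\right)^{2}} + \frac{C{\left(-56 \right)}}{-36009} = - \frac{15041}{\left(61 + 84\right)^{2}} + \frac{6 \left(-56\right)}{-36009} = - \frac{15041}{145^{2}} - - \frac{112}{12003} = - \frac{15041}{21025} + \frac{112}{12003} = - \frac{178182323}{252363075}$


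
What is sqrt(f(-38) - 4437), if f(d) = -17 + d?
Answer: 2*I*sqrt(1123) ≈ 67.022*I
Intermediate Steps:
sqrt(f(-38) - 4437) = sqrt((-17 - 38) - 4437) = sqrt(-55 - 4437) = sqrt(-4492) = 2*I*sqrt(1123)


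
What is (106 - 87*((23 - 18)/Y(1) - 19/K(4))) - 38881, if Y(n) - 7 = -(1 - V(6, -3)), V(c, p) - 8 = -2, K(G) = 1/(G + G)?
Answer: -102349/4 ≈ -25587.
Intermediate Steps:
K(G) = 1/(2*G)
V(c, p) = 6 (V(c, p) = 8 - 2 = 6)
Y(n) = 12 (Y(n) = 7 - (1 - 1*6) = 7 - (1 - 6) = 7 - 1*(-5) = 7 + 5 = 12)
(106 - 87*((23 - 18)/Y(1) - 19/K(4))) - 38881 = (106 - 87*((23 - 18)/12 - 19/((1/2)/4))) - 38881 = (106 - 87*(5*(1/12) - 19/((1/2)*(1/4)))) - 38881 = (106 - 87*(5/12 - 19/1/8)) - 38881 = (106 - 87*(5/12 - 19*8)) - 38881 = (106 - 87*(5/12 - 152)) - 38881 = (106 - 87*(-1819/12)) - 38881 = (106 + 52751/4) - 38881 = 53175/4 - 38881 = -102349/4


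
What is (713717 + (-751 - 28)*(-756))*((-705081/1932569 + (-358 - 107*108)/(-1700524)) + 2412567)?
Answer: 737723810327138079073031/234741426154 ≈ 3.1427e+12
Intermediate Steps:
(713717 + (-751 - 28)*(-756))*((-705081/1932569 + (-358 - 107*108)/(-1700524)) + 2412567) = (713717 - 779*(-756))*((-705081*1/1932569 + (-358 - 11556)*(-1/1700524)) + 2412567) = (713717 + 588924)*((-705081/1932569 - 11914*(-1/1700524)) + 2412567) = 1302641*((-705081/1932569 + 851/121466) + 2412567) = 1302641*(-83998752527/234741426154 + 2412567) = 1302641*(566329334273324791/234741426154) = 737723810327138079073031/234741426154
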